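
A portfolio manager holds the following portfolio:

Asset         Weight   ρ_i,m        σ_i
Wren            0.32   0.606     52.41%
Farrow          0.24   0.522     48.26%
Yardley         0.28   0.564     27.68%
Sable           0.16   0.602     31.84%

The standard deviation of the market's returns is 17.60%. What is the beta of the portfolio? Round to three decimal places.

1.344

β_Wren = 0.606 × 52.41% / 17.60% = 1.8046
β_Farrow = 0.522 × 48.26% / 17.60% = 1.4313
β_Yardley = 0.564 × 27.68% / 17.60% = 0.8870
β_Sable = 0.602 × 31.84% / 17.60% = 1.0891
β_P = Σ w_i β_i = 0.32×1.8046 + 0.24×1.4313 + 0.28×0.8870 + 0.16×1.0891 = 1.3436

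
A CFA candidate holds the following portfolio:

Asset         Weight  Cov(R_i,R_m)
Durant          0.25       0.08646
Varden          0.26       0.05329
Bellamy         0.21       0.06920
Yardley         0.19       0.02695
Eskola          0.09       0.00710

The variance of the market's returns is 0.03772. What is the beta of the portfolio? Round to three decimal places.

β_Durant = 0.08646 / 0.03772 = 2.2922
β_Varden = 0.05329 / 0.03772 = 1.4128
β_Bellamy = 0.06920 / 0.03772 = 1.8346
β_Yardley = 0.02695 / 0.03772 = 0.7145
β_Eskola = 0.00710 / 0.03772 = 0.1882
β_P = Σ w_i β_i = 0.25×2.2922 + 0.26×1.4128 + 0.21×1.8346 + 0.19×0.7145 + 0.09×0.1882 = 1.4783

1.478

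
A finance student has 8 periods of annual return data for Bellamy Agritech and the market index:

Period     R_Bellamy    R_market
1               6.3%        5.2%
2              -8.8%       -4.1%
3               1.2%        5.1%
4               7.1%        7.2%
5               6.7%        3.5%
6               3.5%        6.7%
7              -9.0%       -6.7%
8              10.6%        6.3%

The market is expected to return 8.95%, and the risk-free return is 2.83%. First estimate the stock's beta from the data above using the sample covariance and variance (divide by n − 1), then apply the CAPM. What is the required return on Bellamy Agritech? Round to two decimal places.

10.60%

Mean R_i = (6.3 − 8.8 + 1.2 + 7.1 + 6.7 + 3.5 − 9.0 + 10.6) / 8 = 2.2000%
Mean R_m = (5.2 − 4.1 + 5.1 + 7.2 + 3.5 + 6.7 − 6.7 + 6.3) / 8 = 2.9000%
Σ(R_i − R̄_i)(R_m − R̄_m) = 249.0200  ⇒  Cov = 249.0200 / 7 = 35.5743
Σ(R_m − R̄_m)² = 196.1400  ⇒  Var(R_m) = 196.1400 / 7 = 28.0200
β = Cov / Var(R_m) = 35.5743 / 28.0200 = 1.2696
MRP = 8.95% − 2.83% = 6.12%
E(R) = R_f + β × MRP = 2.83% + 1.2696 × 6.12% = 10.60%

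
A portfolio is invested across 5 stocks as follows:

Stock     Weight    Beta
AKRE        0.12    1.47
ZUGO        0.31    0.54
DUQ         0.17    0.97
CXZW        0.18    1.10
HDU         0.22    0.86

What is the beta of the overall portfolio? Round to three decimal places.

β_P = Σ w_i β_i = 0.12×1.47 + 0.31×0.54 + 0.17×0.97 + 0.18×1.10 + 0.22×0.86 = 0.8959

0.896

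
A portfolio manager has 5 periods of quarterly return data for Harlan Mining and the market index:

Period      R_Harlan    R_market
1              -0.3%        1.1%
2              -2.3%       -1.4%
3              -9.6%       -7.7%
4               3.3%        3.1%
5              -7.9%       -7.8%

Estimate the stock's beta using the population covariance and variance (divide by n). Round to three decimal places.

Mean R_i = (-0.3 − 2.3 − 9.6 + 3.3 − 7.9) / 5 = -3.3600%
Mean R_m = (1.1 − 1.4 − 7.7 + 3.1 − 7.8) / 5 = -2.5400%
Σ(R_i − R̄_i)(R_m − R̄_m) = 105.9880  ⇒  Cov = 105.9880 / 5 = 21.1976
Σ(R_m − R̄_m)² = 100.6520  ⇒  Var(R_m) = 100.6520 / 5 = 20.1304
β = Cov / Var(R_m) = 21.1976 / 20.1304 = 1.0530

1.053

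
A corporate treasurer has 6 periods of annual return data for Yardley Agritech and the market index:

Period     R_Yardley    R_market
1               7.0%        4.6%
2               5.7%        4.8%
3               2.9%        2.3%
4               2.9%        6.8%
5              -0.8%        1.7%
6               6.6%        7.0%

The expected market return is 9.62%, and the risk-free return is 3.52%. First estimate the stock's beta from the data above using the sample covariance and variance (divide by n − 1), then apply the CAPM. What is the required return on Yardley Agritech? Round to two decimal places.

Mean R_i = (7.0 + 5.7 + 2.9 + 2.9 − 0.8 + 6.6) / 6 = 4.0500%
Mean R_m = (4.6 + 4.8 + 2.3 + 6.8 + 1.7 + 7.0) / 6 = 4.5333%
Σ(R_i − R̄_i)(R_m − R̄_m) = 20.6300  ⇒  Cov = 20.6300 / 5 = 4.1260
Σ(R_m − R̄_m)² = 24.3133  ⇒  Var(R_m) = 24.3133 / 5 = 4.8627
β = Cov / Var(R_m) = 4.1260 / 4.8627 = 0.8485
MRP = 9.62% − 3.52% = 6.10%
E(R) = R_f + β × MRP = 3.52% + 0.8485 × 6.10% = 8.70%

8.70%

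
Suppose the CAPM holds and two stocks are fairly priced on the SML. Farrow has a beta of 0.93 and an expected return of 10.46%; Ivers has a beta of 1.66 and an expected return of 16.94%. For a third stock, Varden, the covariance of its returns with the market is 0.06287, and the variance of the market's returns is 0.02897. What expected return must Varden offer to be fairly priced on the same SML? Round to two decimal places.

21.47%

MRP = (16.94% − 10.46%) / (1.66 − 0.93) = 8.8767%
R_f = 10.46% − 0.93 × 8.8767% = 2.2047%
β_Varden = Cov / Var(R_m) = 0.06287 / 0.02897 = 2.1702
E(R_Varden) = R_f + β × MRP = 2.2047% + 2.1702 × 8.8767% = 21.47%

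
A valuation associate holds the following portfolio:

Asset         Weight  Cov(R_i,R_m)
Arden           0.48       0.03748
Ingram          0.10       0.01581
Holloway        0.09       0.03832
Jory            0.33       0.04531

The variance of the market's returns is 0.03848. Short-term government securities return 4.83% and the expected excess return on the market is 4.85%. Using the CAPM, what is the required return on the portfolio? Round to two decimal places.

β_Arden = 0.03748 / 0.03848 = 0.9740
β_Ingram = 0.01581 / 0.03848 = 0.4109
β_Holloway = 0.03832 / 0.03848 = 0.9958
β_Jory = 0.04531 / 0.03848 = 1.1775
β_P = Σ w_i β_i = 0.48×0.9740 + 0.10×0.4109 + 0.09×0.9958 + 0.33×1.1775 = 0.9868
E(R_P) = R_f + β_P × MRP = 4.83% + 0.9868 × 4.85% = 9.62%

9.62%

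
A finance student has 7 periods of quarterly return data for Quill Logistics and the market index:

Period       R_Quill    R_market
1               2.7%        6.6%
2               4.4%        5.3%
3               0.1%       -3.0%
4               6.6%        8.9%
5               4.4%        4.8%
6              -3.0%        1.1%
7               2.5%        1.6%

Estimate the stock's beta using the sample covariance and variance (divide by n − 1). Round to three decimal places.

0.603

Mean R_i = (2.7 + 4.4 + 0.1 + 6.6 + 4.4 − 3.0 + 2.5) / 7 = 2.5286%
Mean R_m = (6.6 + 5.3 − 3.0 + 8.9 + 4.8 + 1.1 + 1.6) / 7 = 3.6143%
Σ(R_i − R̄_i)(R_m − R̄_m) = 57.4271  ⇒  Cov = 57.4271 / 6 = 9.5712
Σ(R_m − R̄_m)² = 95.2286  ⇒  Var(R_m) = 95.2286 / 6 = 15.8714
β = Cov / Var(R_m) = 9.5712 / 15.8714 = 0.6030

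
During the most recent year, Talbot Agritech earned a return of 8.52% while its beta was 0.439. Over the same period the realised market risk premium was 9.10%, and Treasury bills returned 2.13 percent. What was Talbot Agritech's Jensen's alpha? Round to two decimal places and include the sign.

+2.40%

CAPM benchmark = R_f + β(R_m − R_f) = 2.13% + 0.439 × 9.10% = 6.12490%
α = actual − benchmark = 8.52% − 6.12490% = +2.40%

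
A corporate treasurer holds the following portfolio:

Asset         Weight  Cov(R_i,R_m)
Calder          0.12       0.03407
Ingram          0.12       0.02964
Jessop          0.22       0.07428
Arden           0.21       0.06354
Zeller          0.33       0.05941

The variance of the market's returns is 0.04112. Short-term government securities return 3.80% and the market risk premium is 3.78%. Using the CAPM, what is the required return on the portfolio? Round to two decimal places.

9.03%

β_Calder = 0.03407 / 0.04112 = 0.8286
β_Ingram = 0.02964 / 0.04112 = 0.7208
β_Jessop = 0.07428 / 0.04112 = 1.8064
β_Arden = 0.06354 / 0.04112 = 1.5452
β_Zeller = 0.05941 / 0.04112 = 1.4448
β_P = Σ w_i β_i = 0.12×0.8286 + 0.12×0.7208 + 0.22×1.8064 + 0.21×1.5452 + 0.33×1.4448 = 1.3846
E(R_P) = R_f + β_P × MRP = 3.80% + 1.3846 × 3.78% = 9.03%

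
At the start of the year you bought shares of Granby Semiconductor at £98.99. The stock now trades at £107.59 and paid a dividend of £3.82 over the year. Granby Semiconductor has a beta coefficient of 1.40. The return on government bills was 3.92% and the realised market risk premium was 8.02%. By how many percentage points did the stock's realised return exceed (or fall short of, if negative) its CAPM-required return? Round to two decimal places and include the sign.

Realised HPR = (P1 + D1 − P0) / P0 = (107.59 + 3.82 − 98.99) / 98.99 = 12.42 / 98.99 = 12.5467%
CAPM required = R_f + β·MRP = 3.92% + 1.40 × 8.02% = 15.1480%
α = realised − required = 12.5467% − 15.1480% = -2.60%

-2.60%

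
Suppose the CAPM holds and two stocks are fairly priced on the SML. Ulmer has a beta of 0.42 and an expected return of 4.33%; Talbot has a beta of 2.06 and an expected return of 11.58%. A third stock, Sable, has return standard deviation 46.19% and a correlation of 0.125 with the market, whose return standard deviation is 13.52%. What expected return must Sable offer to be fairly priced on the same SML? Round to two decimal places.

4.36%

MRP = (11.58% − 4.33%) / (2.06 − 0.42) = 4.4207%
R_f = 4.33% − 0.42 × 4.4207% = 2.4733%
β_Sable = ρ·σ_i/σ_m = 0.125 × 46.19 / 13.52 = 0.4271
E(R_Sable) = R_f + β × MRP = 2.4733% + 0.4271 × 4.4207% = 4.36%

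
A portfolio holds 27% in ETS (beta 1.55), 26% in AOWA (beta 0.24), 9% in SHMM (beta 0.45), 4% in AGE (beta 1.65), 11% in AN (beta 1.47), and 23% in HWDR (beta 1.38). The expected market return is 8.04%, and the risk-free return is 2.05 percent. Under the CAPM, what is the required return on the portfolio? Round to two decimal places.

β_P = Σ w_i β_i = 0.27×1.55 + 0.26×0.24 + 0.09×0.45 + 0.04×1.65 + 0.11×1.47 + 0.23×1.38 = 1.0665
MRP = 8.04% − 2.05% = 5.99%
E(R_P) = R_f + β_P × MRP = 2.05% + 1.0665 × 5.99% = 8.44%

8.44%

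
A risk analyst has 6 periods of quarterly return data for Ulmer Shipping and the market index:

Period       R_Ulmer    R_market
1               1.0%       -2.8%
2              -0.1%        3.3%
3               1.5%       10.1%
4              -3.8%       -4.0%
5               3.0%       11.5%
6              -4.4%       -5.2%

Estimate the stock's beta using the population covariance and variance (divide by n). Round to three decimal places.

Mean R_i = (1.0 − 0.1 + 1.5 − 3.8 + 3.0 − 4.4) / 6 = -0.4667%
Mean R_m = (-2.8 + 3.3 + 10.1 − 4.0 + 11.5 − 5.2) / 6 = 2.1500%
Σ(R_i − R̄_i)(R_m − R̄_m) = 90.6200  ⇒  Cov = 90.6200 / 6 = 15.1033
Σ(R_m − R̄_m)² = 268.2950  ⇒  Var(R_m) = 268.2950 / 6 = 44.7158
β = Cov / Var(R_m) = 15.1033 / 44.7158 = 0.3378

0.338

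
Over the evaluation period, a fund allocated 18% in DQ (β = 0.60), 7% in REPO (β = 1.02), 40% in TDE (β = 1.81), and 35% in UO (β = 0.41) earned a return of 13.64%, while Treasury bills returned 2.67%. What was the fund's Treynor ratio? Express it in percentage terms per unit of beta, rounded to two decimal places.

β_P = 0.18×0.60 + 0.07×1.02 + 0.40×1.81 + 0.35×0.41 = 1.0469
Treynor = (R_P − R_f) / β_P = (13.64% − 2.67%) / 1.0469 = 10.97% / 1.0469 = 10.48%

10.48%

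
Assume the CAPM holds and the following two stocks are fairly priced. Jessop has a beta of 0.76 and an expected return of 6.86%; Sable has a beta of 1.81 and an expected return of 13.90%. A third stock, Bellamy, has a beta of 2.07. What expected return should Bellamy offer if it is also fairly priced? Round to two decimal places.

15.64%

MRP (SML slope) = (13.90% − 6.86%) / (1.81 − 0.76) = 7.04% / 1.05 = 6.7048%
R_f (intercept) = 6.86% − 0.76 × 6.7048% = 1.7644%
E(R_Bellamy) = R_f + β × MRP = 1.7644% + 2.07 × 6.7048% = 15.64%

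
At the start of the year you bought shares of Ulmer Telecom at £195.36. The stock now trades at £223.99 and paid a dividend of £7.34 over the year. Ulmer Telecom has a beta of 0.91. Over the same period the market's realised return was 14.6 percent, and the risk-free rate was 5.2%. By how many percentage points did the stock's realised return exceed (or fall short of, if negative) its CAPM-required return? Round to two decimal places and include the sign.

Realised HPR = (P1 + D1 − P0) / P0 = (223.99 + 7.34 − 195.36) / 195.36 = 35.97 / 195.36 = 18.4122%
MRP = 14.6% − 5.2% = 9.40%
CAPM required = R_f + β·MRP = 5.2% + 0.91 × 9.4% = 13.7540%
α = realised − required = 18.4122% − 13.7540% = +4.66%

+4.66%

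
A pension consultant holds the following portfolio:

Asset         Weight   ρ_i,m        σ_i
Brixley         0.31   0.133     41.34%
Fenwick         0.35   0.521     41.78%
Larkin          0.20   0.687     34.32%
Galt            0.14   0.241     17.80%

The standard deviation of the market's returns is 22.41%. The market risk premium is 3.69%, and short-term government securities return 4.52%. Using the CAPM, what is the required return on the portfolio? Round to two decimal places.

6.93%

β_Brixley = 0.133 × 41.34% / 22.41% = 0.2453
β_Fenwick = 0.521 × 41.78% / 22.41% = 0.9713
β_Larkin = 0.687 × 34.32% / 22.41% = 1.0521
β_Galt = 0.241 × 17.80% / 22.41% = 0.1914
β_P = Σ w_i β_i = 0.31×0.2453 + 0.35×0.9713 + 0.20×1.0521 + 0.14×0.1914 = 0.6532
E(R_P) = R_f + β_P × MRP = 4.52% + 0.6532 × 3.69% = 6.93%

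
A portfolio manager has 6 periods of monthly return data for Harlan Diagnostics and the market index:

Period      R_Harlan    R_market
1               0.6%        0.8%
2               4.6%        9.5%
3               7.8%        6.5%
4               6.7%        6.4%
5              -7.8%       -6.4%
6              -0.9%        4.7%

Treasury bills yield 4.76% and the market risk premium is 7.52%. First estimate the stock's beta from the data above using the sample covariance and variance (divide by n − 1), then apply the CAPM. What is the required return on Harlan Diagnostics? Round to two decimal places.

11.52%

Mean R_i = (0.6 + 4.6 + 7.8 + 6.7 − 7.8 − 0.9) / 6 = 1.8333%
Mean R_m = (0.8 + 9.5 + 6.5 + 6.4 − 6.4 + 4.7) / 6 = 3.5833%
Σ(R_i − R̄_i)(R_m − R̄_m) = 144.0333  ⇒  Cov = 144.0333 / 5 = 28.8067
Σ(R_m − R̄_m)² = 160.1083  ⇒  Var(R_m) = 160.1083 / 5 = 32.0217
β = Cov / Var(R_m) = 28.8067 / 32.0217 = 0.8996
E(R) = R_f + β × MRP = 4.76% + 0.8996 × 7.52% = 11.52%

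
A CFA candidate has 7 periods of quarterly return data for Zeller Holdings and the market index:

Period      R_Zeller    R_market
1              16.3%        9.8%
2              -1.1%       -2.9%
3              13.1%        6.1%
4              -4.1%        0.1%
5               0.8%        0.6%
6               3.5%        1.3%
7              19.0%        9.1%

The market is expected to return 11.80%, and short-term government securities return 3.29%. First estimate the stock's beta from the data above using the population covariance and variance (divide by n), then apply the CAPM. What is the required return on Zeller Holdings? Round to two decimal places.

18.51%

Mean R_i = (16.3 − 1.1 + 13.1 − 4.1 + 0.8 + 3.5 + 19.0) / 7 = 6.7857%
Mean R_m = (9.8 − 2.9 + 6.1 + 0.1 + 0.6 + 1.3 + 9.1) / 7 = 3.4429%
Σ(R_i − R̄_i)(R_m − R̄_m) = 256.8243  ⇒  Cov = 256.8243 / 7 = 36.6892
Σ(R_m − R̄_m)² = 143.5571  ⇒  Var(R_m) = 143.5571 / 7 = 20.5082
β = Cov / Var(R_m) = 36.6892 / 20.5082 = 1.7890
MRP = 11.80% − 3.29% = 8.51%
E(R) = R_f + β × MRP = 3.29% + 1.7890 × 8.51% = 18.51%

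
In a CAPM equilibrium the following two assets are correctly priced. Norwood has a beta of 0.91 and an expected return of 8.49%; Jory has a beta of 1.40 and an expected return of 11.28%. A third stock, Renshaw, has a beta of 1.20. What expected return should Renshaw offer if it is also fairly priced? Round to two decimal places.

10.14%

MRP (SML slope) = (11.28% − 8.49%) / (1.40 − 0.91) = 2.79% / 0.49 = 5.6939%
R_f (intercept) = 8.49% − 0.91 × 5.6939% = 3.3086%
E(R_Renshaw) = R_f + β × MRP = 3.3086% + 1.20 × 5.6939% = 10.14%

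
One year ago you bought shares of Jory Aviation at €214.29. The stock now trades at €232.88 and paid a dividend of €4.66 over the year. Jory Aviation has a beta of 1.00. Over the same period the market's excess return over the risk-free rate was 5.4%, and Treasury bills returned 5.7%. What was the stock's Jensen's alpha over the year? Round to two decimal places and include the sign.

Realised HPR = (P1 + D1 − P0) / P0 = (232.88 + 4.66 − 214.29) / 214.29 = 23.25 / 214.29 = 10.8498%
CAPM required = R_f + β·MRP = 5.7% + 1.00 × 5.4% = 11.1000%
α = realised − required = 10.8498% − 11.1000% = -0.25%

-0.25%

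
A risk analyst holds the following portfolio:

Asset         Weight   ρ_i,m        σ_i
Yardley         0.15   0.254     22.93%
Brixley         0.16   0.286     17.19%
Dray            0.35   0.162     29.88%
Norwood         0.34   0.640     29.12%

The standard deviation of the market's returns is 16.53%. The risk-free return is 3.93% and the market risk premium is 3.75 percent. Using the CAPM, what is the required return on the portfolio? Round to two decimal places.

β_Yardley = 0.254 × 22.93% / 16.53% = 0.3523
β_Brixley = 0.286 × 17.19% / 16.53% = 0.2974
β_Dray = 0.162 × 29.88% / 16.53% = 0.2928
β_Norwood = 0.640 × 29.12% / 16.53% = 1.1275
β_P = Σ w_i β_i = 0.15×0.3523 + 0.16×0.2974 + 0.35×0.2928 + 0.34×1.1275 = 0.5863
E(R_P) = R_f + β_P × MRP = 3.93% + 0.5863 × 3.75% = 6.13%

6.13%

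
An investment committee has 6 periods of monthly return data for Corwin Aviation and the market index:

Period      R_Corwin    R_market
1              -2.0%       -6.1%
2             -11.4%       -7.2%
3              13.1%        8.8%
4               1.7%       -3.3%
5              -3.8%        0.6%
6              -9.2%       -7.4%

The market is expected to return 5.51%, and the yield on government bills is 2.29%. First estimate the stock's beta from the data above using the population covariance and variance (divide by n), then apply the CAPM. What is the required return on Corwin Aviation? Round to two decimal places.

6.24%

Mean R_i = (-2.0 − 11.4 + 13.1 + 1.7 − 3.8 − 9.2) / 6 = -1.9333%
Mean R_m = (-6.1 − 7.2 + 8.8 − 3.3 + 0.6 − 7.4) / 6 = -2.4333%
Σ(R_i − R̄_i)(R_m − R̄_m) = 241.5233  ⇒  Cov = 241.5233 / 6 = 40.2539
Σ(R_m − R̄_m)² = 196.9733  ⇒  Var(R_m) = 196.9733 / 6 = 32.8289
β = Cov / Var(R_m) = 40.2539 / 32.8289 = 1.2262
MRP = 5.51% − 2.29% = 3.22%
E(R) = R_f + β × MRP = 2.29% + 1.2262 × 3.22% = 6.24%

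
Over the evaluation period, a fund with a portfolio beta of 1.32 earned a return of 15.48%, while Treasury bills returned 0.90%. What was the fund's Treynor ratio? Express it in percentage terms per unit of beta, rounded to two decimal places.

11.05%

Treynor = (R_P − R_f) / β_P = (15.48% − 0.90%) / 1.3200 = 14.58% / 1.3200 = 11.05%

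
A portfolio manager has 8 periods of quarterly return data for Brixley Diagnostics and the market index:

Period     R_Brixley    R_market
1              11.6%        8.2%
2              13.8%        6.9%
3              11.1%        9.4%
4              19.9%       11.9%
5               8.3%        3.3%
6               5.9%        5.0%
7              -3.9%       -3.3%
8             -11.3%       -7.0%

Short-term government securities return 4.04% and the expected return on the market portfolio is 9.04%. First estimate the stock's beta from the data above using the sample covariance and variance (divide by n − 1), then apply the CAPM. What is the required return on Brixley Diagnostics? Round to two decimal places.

11.59%

Mean R_i = (11.6 + 13.8 + 11.1 + 19.9 + 8.3 + 5.9 − 3.9 − 11.3) / 8 = 6.9250%
Mean R_m = (8.2 + 6.9 + 9.4 + 11.9 + 3.3 + 5.0 − 3.3 − 7.0) / 8 = 4.3000%
Σ(R_i − R̄_i)(R_m − R̄_m) = 442.1300  ⇒  Cov = 442.1300 / 7 = 63.1614
Σ(R_m − R̄_m)² = 292.6800  ⇒  Var(R_m) = 292.6800 / 7 = 41.8114
β = Cov / Var(R_m) = 63.1614 / 41.8114 = 1.5106
MRP = 9.04% − 4.04% = 5.00%
E(R) = R_f + β × MRP = 4.04% + 1.5106 × 5.00% = 11.59%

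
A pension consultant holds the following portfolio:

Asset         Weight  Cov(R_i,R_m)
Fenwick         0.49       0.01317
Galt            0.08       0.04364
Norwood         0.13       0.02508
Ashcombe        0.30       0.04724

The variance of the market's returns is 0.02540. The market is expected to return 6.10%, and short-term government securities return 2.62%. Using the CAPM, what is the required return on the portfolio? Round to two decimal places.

β_Fenwick = 0.01317 / 0.02540 = 0.5185
β_Galt = 0.04364 / 0.02540 = 1.7181
β_Norwood = 0.02508 / 0.02540 = 0.9874
β_Ashcombe = 0.04724 / 0.02540 = 1.8598
β_P = Σ w_i β_i = 0.49×0.5185 + 0.08×1.7181 + 0.13×0.9874 + 0.30×1.8598 = 1.0778
MRP = 6.10% − 2.62% = 3.48%
E(R_P) = R_f + β_P × MRP = 2.62% + 1.0778 × 3.48% = 6.37%

6.37%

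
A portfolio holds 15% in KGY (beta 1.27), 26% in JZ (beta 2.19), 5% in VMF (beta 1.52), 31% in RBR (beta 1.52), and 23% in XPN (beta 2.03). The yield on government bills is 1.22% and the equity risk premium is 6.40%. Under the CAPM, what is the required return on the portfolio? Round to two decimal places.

12.57%

β_P = Σ w_i β_i = 0.15×1.27 + 0.26×2.19 + 0.05×1.52 + 0.31×1.52 + 0.23×2.03 = 1.7740
E(R_P) = R_f + β_P × MRP = 1.22% + 1.7740 × 6.40% = 12.57%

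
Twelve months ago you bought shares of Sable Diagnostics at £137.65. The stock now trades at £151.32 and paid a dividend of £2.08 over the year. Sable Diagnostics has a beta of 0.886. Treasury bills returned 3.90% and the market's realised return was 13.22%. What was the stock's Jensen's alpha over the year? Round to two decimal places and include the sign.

Realised HPR = (P1 + D1 − P0) / P0 = (151.32 + 2.08 − 137.65) / 137.65 = 15.75 / 137.65 = 11.4421%
MRP = 13.22% − 3.90% = 9.32%
CAPM required = R_f + β·MRP = 3.90% + 0.886 × 9.32% = 12.15752%
α = realised − required = 11.4421% − 12.15752% = -0.72%

-0.72%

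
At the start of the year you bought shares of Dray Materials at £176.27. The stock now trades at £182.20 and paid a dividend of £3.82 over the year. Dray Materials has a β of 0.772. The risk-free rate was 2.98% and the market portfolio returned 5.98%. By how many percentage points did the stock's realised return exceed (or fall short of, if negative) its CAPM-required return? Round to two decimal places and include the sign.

Realised HPR = (P1 + D1 − P0) / P0 = (182.20 + 3.82 − 176.27) / 176.27 = 9.75 / 176.27 = 5.5313%
MRP = 5.98% − 2.98% = 3.00%
CAPM required = R_f + β·MRP = 2.98% + 0.772 × 3.00% = 5.29600%
α = realised − required = 5.5313% − 5.29600% = +0.24%

+0.24%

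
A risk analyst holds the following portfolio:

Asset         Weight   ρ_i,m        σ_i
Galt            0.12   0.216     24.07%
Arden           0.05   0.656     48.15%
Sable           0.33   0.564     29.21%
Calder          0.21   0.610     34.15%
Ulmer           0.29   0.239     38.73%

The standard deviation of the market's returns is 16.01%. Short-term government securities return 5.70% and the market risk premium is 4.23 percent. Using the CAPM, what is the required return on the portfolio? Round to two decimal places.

β_Galt = 0.216 × 24.07% / 16.01% = 0.3247
β_Arden = 0.656 × 48.15% / 16.01% = 1.9729
β_Sable = 0.564 × 29.21% / 16.01% = 1.0290
β_Calder = 0.610 × 34.15% / 16.01% = 1.3012
β_Ulmer = 0.239 × 38.73% / 16.01% = 0.5782
β_P = Σ w_i β_i = 0.12×0.3247 + 0.05×1.9729 + 0.33×1.0290 + 0.21×1.3012 + 0.29×0.5782 = 0.9181
E(R_P) = R_f + β_P × MRP = 5.70% + 0.9181 × 4.23% = 9.58%

9.58%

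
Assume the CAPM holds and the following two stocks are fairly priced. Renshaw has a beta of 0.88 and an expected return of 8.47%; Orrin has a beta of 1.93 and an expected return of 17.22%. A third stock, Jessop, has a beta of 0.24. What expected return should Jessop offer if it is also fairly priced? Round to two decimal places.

MRP (SML slope) = (17.22% − 8.47%) / (1.93 − 0.88) = 8.75% / 1.05 = 8.3333%
R_f (intercept) = 8.47% − 0.88 × 8.3333% = 1.1367%
E(R_Jessop) = R_f + β × MRP = 1.1367% + 0.24 × 8.3333% = 3.14%

3.14%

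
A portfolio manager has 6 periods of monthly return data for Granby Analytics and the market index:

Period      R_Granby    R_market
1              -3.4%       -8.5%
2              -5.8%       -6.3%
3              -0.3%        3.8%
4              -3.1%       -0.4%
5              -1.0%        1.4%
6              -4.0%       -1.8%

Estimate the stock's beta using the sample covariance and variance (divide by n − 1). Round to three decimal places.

Mean R_i = (-3.4 − 5.8 − 0.3 − 3.1 − 1.0 − 4.0) / 6 = -2.9333%
Mean R_m = (-8.5 − 6.3 + 3.8 − 0.4 + 1.4 − 1.8) / 6 = -1.9667%
Σ(R_i − R̄_i)(R_m − R̄_m) = 36.7267  ⇒  Cov = 36.7267 / 5 = 7.3453
Σ(R_m − R̄_m)² = 108.5333  ⇒  Var(R_m) = 108.5333 / 5 = 21.7067
β = Cov / Var(R_m) = 7.3453 / 21.7067 = 0.3384

0.338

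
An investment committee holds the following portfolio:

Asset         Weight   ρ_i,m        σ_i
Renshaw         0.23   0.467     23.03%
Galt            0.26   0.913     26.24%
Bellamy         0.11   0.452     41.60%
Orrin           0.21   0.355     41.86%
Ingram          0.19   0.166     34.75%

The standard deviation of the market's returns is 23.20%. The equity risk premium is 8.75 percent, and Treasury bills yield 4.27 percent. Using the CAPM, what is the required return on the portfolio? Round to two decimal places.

9.92%

β_Renshaw = 0.467 × 23.03% / 23.20% = 0.4636
β_Galt = 0.913 × 26.24% / 23.20% = 1.0326
β_Bellamy = 0.452 × 41.60% / 23.20% = 0.8105
β_Orrin = 0.355 × 41.86% / 23.20% = 0.6405
β_Ingram = 0.166 × 34.75% / 23.20% = 0.2486
β_P = Σ w_i β_i = 0.23×0.4636 + 0.26×1.0326 + 0.11×0.8105 + 0.21×0.6405 + 0.19×0.2486 = 0.6460
E(R_P) = R_f + β_P × MRP = 4.27% + 0.6460 × 8.75% = 9.92%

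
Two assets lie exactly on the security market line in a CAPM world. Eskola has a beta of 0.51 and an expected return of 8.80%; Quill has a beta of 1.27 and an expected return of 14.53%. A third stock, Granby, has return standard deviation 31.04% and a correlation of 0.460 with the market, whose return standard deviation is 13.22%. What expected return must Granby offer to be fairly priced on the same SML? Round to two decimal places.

13.10%

MRP = (14.53% − 8.80%) / (1.27 − 0.51) = 7.5395%
R_f = 8.80% − 0.51 × 7.5395% = 4.9549%
β_Granby = ρ·σ_i/σ_m = 0.460 × 31.04 / 13.22 = 1.0801
E(R_Granby) = R_f + β × MRP = 4.9549% + 1.0801 × 7.5395% = 13.10%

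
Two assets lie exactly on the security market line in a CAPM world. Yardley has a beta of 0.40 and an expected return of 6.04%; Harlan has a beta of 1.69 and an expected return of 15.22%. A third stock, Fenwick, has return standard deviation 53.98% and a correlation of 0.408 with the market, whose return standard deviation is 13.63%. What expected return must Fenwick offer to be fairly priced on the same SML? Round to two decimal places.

14.69%

MRP = (15.22% − 6.04%) / (1.69 − 0.40) = 7.1163%
R_f = 6.04% − 0.40 × 7.1163% = 3.1935%
β_Fenwick = ρ·σ_i/σ_m = 0.408 × 53.98 / 13.63 = 1.6158
E(R_Fenwick) = R_f + β × MRP = 3.1935% + 1.6158 × 7.1163% = 14.69%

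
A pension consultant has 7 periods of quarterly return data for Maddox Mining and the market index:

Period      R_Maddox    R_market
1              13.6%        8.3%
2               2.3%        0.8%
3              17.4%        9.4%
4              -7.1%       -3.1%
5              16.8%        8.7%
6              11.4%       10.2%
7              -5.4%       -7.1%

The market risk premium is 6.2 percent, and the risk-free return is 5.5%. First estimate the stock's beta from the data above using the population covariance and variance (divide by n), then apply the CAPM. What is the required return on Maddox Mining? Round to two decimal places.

14.22%

Mean R_i = (13.6 + 2.3 + 17.4 − 7.1 + 16.8 + 11.4 − 5.4) / 7 = 7.0000%
Mean R_m = (8.3 + 0.8 + 9.4 − 3.1 + 8.7 + 10.2 − 7.1) / 7 = 3.8857%
Σ(R_i − R̄_i)(R_m − R̄_m) = 410.6700  ⇒  Cov = 410.6700 / 7 = 58.6671
Σ(R_m − R̄_m)² = 291.9486  ⇒  Var(R_m) = 291.9486 / 7 = 41.7069
β = Cov / Var(R_m) = 58.6671 / 41.7069 = 1.4067
E(R) = R_f + β × MRP = 5.5% + 1.4067 × 6.2% = 14.22%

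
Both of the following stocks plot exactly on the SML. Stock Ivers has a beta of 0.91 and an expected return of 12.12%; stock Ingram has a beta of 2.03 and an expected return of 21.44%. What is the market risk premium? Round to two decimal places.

8.32%

Both satisfy E(R) = R_f + β·MRP, so the slope of the SML is
MRP = (21.44% − 12.12%) / (2.03 − 0.91) = 9.32% / 1.12 = 8.3214%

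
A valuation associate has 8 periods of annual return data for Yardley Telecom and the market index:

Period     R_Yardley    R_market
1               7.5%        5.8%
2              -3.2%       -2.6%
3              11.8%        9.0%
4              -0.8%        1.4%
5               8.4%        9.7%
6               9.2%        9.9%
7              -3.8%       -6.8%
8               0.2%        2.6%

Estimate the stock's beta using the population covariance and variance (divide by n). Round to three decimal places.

Mean R_i = (7.5 − 3.2 + 11.8 − 0.8 + 8.4 + 9.2 − 3.8 + 0.2) / 8 = 3.6625%
Mean R_m = (5.8 − 2.6 + 9.0 + 1.4 + 9.7 + 9.9 − 6.8 + 2.6) / 8 = 3.6250%
Σ(R_i − R̄_i)(R_m − R̄_m) = 249.6075  ⇒  Cov = 249.6075 / 8 = 31.2009
Σ(R_m − R̄_m)² = 263.3350  ⇒  Var(R_m) = 263.3350 / 8 = 32.9169
β = Cov / Var(R_m) = 31.2009 / 32.9169 = 0.9479

0.948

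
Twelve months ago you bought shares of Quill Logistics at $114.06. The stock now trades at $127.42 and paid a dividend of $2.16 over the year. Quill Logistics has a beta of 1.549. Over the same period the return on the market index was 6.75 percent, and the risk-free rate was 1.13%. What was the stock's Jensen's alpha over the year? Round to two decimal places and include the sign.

Realised HPR = (P1 + D1 − P0) / P0 = (127.42 + 2.16 − 114.06) / 114.06 = 15.52 / 114.06 = 13.6069%
MRP = 6.75% − 1.13% = 5.62%
CAPM required = R_f + β·MRP = 1.13% + 1.549 × 5.62% = 9.83538%
α = realised − required = 13.6069% − 9.83538% = +3.77%

+3.77%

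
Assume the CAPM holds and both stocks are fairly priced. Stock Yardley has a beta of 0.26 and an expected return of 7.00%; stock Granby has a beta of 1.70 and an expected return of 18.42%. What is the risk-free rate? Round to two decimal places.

Both satisfy E(R) = R_f + β·MRP, so the slope of the SML is
MRP = (18.42% − 7.00%) / (1.70 − 0.26) = 11.42% / 1.44 = 7.9306%
R_f = E(R_Yardley) − β_Yardley·MRP = 7.00% − 0.26 × 7.9306% = 4.9380%

4.94%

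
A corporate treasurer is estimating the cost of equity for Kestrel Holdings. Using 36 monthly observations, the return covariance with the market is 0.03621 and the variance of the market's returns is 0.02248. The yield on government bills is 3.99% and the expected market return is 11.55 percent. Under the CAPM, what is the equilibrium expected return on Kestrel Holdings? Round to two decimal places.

16.17%

β = Cov(R_i, R_m) / Var(R_m) = 0.03621 / 0.02248 = 1.6108
MRP = 11.55% − 3.99% = 7.56%
E(R) = R_f + β × MRP = 3.99% + 1.6108 × 7.56% = 16.17%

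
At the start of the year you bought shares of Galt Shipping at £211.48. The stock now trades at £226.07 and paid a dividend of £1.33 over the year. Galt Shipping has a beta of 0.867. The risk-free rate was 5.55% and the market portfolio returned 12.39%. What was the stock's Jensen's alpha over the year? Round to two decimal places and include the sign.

-3.95%

Realised HPR = (P1 + D1 − P0) / P0 = (226.07 + 1.33 − 211.48) / 211.48 = 15.92 / 211.48 = 7.5279%
MRP = 12.39% − 5.55% = 6.84%
CAPM required = R_f + β·MRP = 5.55% + 0.867 × 6.84% = 11.48028%
α = realised − required = 7.5279% − 11.48028% = -3.95%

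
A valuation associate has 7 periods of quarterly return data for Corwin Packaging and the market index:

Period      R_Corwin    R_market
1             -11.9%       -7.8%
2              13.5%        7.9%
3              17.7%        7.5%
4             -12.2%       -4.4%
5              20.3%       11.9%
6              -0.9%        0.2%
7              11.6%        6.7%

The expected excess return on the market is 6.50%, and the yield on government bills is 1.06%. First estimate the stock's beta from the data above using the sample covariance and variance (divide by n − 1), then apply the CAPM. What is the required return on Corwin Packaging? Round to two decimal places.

Mean R_i = (-11.9 + 13.5 + 17.7 − 12.2 + 20.3 − 0.9 + 11.6) / 7 = 5.4429%
Mean R_m = (-7.8 + 7.9 + 7.5 − 4.4 + 11.9 + 0.2 + 6.7) / 7 = 3.1429%
Σ(R_i − R̄_i)(R_m − R̄_m) = 585.2671  ⇒  Cov = 585.2671 / 6 = 97.5445
Σ(R_m − R̄_m)² = 316.2571  ⇒  Var(R_m) = 316.2571 / 6 = 52.7095
β = Cov / Var(R_m) = 97.5445 / 52.7095 = 1.8506
E(R) = R_f + β × MRP = 1.06% + 1.8506 × 6.50% = 13.09%

13.09%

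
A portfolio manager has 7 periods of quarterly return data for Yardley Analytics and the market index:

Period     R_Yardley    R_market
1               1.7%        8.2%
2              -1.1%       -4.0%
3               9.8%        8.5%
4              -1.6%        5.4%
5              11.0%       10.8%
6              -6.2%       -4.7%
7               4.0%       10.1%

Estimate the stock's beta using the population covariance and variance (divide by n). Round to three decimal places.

0.758

Mean R_i = (1.7 − 1.1 + 9.8 − 1.6 + 11.0 − 6.2 + 4.0) / 7 = 2.5143%
Mean R_m = (8.2 − 4.0 + 8.5 + 5.4 + 10.8 − 4.7 + 10.1) / 7 = 4.9000%
Σ(R_i − R̄_i)(R_m − R̄_m) = 195.1000  ⇒  Cov = 195.1000 / 7 = 27.8714
Σ(R_m − R̄_m)² = 257.3200  ⇒  Var(R_m) = 257.3200 / 7 = 36.7600
β = Cov / Var(R_m) = 27.8714 / 36.7600 = 0.7582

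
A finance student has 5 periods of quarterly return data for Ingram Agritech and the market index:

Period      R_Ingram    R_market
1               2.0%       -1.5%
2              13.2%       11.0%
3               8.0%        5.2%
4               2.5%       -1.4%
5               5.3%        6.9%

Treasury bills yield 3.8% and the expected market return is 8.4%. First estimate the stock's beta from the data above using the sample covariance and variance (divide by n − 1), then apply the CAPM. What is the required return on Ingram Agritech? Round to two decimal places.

7.36%

Mean R_i = (2.0 + 13.2 + 8.0 + 2.5 + 5.3) / 5 = 6.2000%
Mean R_m = (-1.5 + 11.0 + 5.2 − 1.4 + 6.9) / 5 = 4.0400%
Σ(R_i − R̄_i)(R_m − R̄_m) = 91.6300  ⇒  Cov = 91.6300 / 4 = 22.9075
Σ(R_m − R̄_m)² = 118.2520  ⇒  Var(R_m) = 118.2520 / 4 = 29.5630
β = Cov / Var(R_m) = 22.9075 / 29.5630 = 0.7749
MRP = 8.4% − 3.8% = 4.60%
E(R) = R_f + β × MRP = 3.8% + 0.7749 × 4.6% = 7.36%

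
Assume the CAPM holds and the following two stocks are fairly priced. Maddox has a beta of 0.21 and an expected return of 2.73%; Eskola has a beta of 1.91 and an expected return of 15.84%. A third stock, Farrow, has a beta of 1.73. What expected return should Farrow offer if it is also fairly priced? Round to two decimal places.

14.45%

MRP (SML slope) = (15.84% − 2.73%) / (1.91 − 0.21) = 13.11% / 1.70 = 7.7118%
R_f (intercept) = 2.73% − 0.21 × 7.7118% = 1.1105%
E(R_Farrow) = R_f + β × MRP = 1.1105% + 1.73 × 7.7118% = 14.45%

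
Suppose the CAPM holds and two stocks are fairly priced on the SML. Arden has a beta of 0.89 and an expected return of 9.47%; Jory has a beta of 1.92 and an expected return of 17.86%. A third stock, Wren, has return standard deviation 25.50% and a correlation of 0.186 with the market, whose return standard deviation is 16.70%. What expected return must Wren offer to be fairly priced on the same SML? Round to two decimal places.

MRP = (17.86% − 9.47%) / (1.92 − 0.89) = 8.1456%
R_f = 9.47% − 0.89 × 8.1456% = 2.2204%
β_Wren = ρ·σ_i/σ_m = 0.186 × 25.50 / 16.70 = 0.2840
E(R_Wren) = R_f + β × MRP = 2.2204% + 0.2840 × 8.1456% = 4.53%

4.53%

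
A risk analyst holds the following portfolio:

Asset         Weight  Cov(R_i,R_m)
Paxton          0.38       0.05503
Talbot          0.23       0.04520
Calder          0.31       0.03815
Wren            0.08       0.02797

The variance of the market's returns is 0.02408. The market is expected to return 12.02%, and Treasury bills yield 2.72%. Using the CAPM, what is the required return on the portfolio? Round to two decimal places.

β_Paxton = 0.05503 / 0.02408 = 2.2853
β_Talbot = 0.04520 / 0.02408 = 1.8771
β_Calder = 0.03815 / 0.02408 = 1.5843
β_Wren = 0.02797 / 0.02408 = 1.1615
β_P = Σ w_i β_i = 0.38×2.2853 + 0.23×1.8771 + 0.31×1.5843 + 0.08×1.1615 = 1.8842
MRP = 12.02% − 2.72% = 9.30%
E(R_P) = R_f + β_P × MRP = 2.72% + 1.8842 × 9.30% = 20.24%

20.24%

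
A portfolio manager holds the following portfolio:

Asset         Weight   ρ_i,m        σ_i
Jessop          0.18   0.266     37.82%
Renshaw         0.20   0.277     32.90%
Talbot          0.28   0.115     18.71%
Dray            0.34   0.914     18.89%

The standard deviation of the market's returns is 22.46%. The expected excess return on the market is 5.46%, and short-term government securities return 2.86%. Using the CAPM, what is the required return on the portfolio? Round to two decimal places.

5.32%

β_Jessop = 0.266 × 37.82% / 22.46% = 0.4479
β_Renshaw = 0.277 × 32.90% / 22.46% = 0.4058
β_Talbot = 0.115 × 18.71% / 22.46% = 0.0958
β_Dray = 0.914 × 18.89% / 22.46% = 0.7687
β_P = Σ w_i β_i = 0.18×0.4479 + 0.20×0.4058 + 0.28×0.0958 + 0.34×0.7687 = 0.4500
E(R_P) = R_f + β_P × MRP = 2.86% + 0.4500 × 5.46% = 5.32%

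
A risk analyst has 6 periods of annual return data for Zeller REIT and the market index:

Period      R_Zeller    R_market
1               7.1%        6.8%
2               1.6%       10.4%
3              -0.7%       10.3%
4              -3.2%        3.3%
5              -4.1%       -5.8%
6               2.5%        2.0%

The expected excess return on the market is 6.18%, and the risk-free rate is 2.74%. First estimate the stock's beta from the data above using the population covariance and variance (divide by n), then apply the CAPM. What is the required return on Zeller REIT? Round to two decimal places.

4.77%

Mean R_i = (7.1 + 1.6 − 0.7 − 3.2 − 4.1 + 2.5) / 6 = 0.5333%
Mean R_m = (6.8 + 10.4 + 10.3 + 3.3 − 5.8 + 2.0) / 6 = 4.5000%
Σ(R_i − R̄_i)(R_m − R̄_m) = 61.5300  ⇒  Cov = 61.5300 / 6 = 10.2550
Σ(R_m − R̄_m)² = 187.5200  ⇒  Var(R_m) = 187.5200 / 6 = 31.2533
β = Cov / Var(R_m) = 10.2550 / 31.2533 = 0.3281
E(R) = R_f + β × MRP = 2.74% + 0.3281 × 6.18% = 4.77%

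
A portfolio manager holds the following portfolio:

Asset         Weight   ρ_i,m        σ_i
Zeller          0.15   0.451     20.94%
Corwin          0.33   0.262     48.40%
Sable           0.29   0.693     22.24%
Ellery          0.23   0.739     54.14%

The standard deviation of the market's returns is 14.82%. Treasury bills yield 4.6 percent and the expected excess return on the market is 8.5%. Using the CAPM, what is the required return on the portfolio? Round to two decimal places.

15.65%

β_Zeller = 0.451 × 20.94% / 14.82% = 0.6372
β_Corwin = 0.262 × 48.40% / 14.82% = 0.8557
β_Sable = 0.693 × 22.24% / 14.82% = 1.0400
β_Ellery = 0.739 × 54.14% / 14.82% = 2.6997
β_P = Σ w_i β_i = 0.15×0.6372 + 0.33×0.8557 + 0.29×1.0400 + 0.23×2.6997 = 1.3005
E(R_P) = R_f + β_P × MRP = 4.6% + 1.3005 × 8.5% = 15.65%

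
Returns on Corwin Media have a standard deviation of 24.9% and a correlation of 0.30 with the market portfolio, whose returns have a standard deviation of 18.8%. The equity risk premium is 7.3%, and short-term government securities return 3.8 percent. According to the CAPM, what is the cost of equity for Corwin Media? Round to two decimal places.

β = ρ × σ_i / σ_m = 0.30 × 24.9% / 18.8% = 0.3973
E(R) = 3.8% + 0.3973 × 7.3% = 6.70%

6.70%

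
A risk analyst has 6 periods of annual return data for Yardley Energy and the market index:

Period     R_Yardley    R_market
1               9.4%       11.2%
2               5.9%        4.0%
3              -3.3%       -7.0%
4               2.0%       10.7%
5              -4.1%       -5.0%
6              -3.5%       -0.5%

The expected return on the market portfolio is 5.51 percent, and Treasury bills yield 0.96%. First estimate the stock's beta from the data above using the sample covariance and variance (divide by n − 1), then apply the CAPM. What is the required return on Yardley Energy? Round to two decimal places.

Mean R_i = (9.4 + 5.9 − 3.3 + 2.0 − 4.1 − 3.5) / 6 = 1.0667%
Mean R_m = (11.2 + 4.0 − 7.0 + 10.7 − 5.0 − 0.5) / 6 = 2.2333%
Σ(R_i − R̄_i)(R_m − R̄_m) = 181.3367  ⇒  Cov = 181.3367 / 5 = 36.2673
Σ(R_m − R̄_m)² = 300.2533  ⇒  Var(R_m) = 300.2533 / 5 = 60.0507
β = Cov / Var(R_m) = 36.2673 / 60.0507 = 0.6039
MRP = 5.51% − 0.96% = 4.55%
E(R) = R_f + β × MRP = 0.96% + 0.6039 × 4.55% = 3.71%

3.71%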